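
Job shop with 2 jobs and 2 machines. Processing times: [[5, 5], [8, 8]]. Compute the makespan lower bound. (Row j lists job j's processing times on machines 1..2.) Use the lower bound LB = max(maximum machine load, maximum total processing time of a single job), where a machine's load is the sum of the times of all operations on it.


Machine loads:
  Machine 1: 5 + 8 = 13
  Machine 2: 5 + 8 = 13
Max machine load = 13
Job totals:
  Job 1: 10
  Job 2: 16
Max job total = 16
Lower bound = max(13, 16) = 16

16


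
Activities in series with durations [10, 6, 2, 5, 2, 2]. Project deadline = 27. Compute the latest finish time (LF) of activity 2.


LF(activity 2) = deadline - sum of successor durations
Successors: activities 3 through 6 with durations [2, 5, 2, 2]
Sum of successor durations = 11
LF = 27 - 11 = 16

16


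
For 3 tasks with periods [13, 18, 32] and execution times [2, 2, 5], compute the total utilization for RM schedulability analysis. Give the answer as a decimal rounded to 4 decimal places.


Compute individual utilizations (exact fractions):
  Task 1: C/T = 2/13 (approx. 0.1538)
  Task 2: C/T = 2/18 = 1/9 (approx. 0.1111)
  Task 3: C/T = 5/32 (approx. 0.1563)
Total utilization U = 2/13 + 1/9 + 5/32 = 1577/3744
Rounded to 4 decimal places: U = 0.4212
RM (Liu & Layland) bound for 3 tasks = 0.779763; compare with U = 1577/3744 (approx. 0.421207)
U <= bound, so schedulable by RM sufficient condition.

0.4212


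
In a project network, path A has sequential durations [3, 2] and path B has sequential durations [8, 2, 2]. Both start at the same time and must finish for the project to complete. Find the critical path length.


Path A total = 3 + 2 = 5
Path B total = 8 + 2 + 2 = 12
Critical path = longest path = max(5, 12) = 12

12


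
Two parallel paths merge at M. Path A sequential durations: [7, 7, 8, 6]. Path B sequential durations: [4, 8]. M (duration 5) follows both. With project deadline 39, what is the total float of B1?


Forward pass: ES(B1) = sum of predecessors on chain B = 0
EF = ES + duration = 0 + 4 = 4
Backward pass: LF(M) = deadline = 39; LS(M) = 39 - 5 = 34
LF(B1) = LS(M) - sum(successors on chain B) = 34 - 8 = 26
LS = LF - duration = 26 - 4 = 22
Total float = LS - ES = 22 - 0 = 22

22


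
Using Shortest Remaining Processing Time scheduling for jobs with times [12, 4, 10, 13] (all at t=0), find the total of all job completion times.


Since all jobs arrive at t=0, SRPT equals SPT ordering.
SPT order: [4, 10, 12, 13]
Completion times:
  Job 1: p=4, C=4
  Job 2: p=10, C=14
  Job 3: p=12, C=26
  Job 4: p=13, C=39
Total completion time = 4 + 14 + 26 + 39 = 83

83


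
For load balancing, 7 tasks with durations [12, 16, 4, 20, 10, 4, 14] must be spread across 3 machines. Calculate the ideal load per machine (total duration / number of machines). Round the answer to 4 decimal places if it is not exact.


Total processing time = 12 + 16 + 4 + 20 + 10 + 4 + 14 = 80
Number of machines = 3
Ideal balanced load = 80 / 3 = 26.6667

26.6667


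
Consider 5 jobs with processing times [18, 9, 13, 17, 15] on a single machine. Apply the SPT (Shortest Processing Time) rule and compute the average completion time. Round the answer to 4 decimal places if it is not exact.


Sort jobs by processing time (SPT order): [9, 13, 15, 17, 18]
Compute completion times sequentially:
  Job 1: processing = 9, completes at 9
  Job 2: processing = 13, completes at 22
  Job 3: processing = 15, completes at 37
  Job 4: processing = 17, completes at 54
  Job 5: processing = 18, completes at 72
Sum of completion times = 194
Average completion time = 194/5 = 38.8

38.8


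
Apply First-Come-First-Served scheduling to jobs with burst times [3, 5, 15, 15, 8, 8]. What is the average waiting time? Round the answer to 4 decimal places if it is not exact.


FCFS order (as given): [3, 5, 15, 15, 8, 8]
Waiting times:
  Job 1: wait = 0
  Job 2: wait = 3
  Job 3: wait = 8
  Job 4: wait = 23
  Job 5: wait = 38
  Job 6: wait = 46
Sum of waiting times = 118
Average waiting time = 118/6 = 19.6667

19.6667


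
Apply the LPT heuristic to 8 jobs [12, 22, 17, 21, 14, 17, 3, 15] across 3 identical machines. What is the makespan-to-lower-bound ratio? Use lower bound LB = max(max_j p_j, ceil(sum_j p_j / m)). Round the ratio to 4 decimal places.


LPT order: [22, 21, 17, 17, 15, 14, 12, 3]
Machine loads after assignment: [39, 36, 46]
LPT makespan = 46
Lower bound = max(max_job, ceil(total/3)) = max(22, 41) = 41
Ratio = 46 / 41 = 1.122

1.122


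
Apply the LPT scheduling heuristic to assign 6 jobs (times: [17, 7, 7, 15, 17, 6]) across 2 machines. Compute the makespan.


Sort jobs in decreasing order (LPT): [17, 17, 15, 7, 7, 6]
Assign each job to the least loaded machine:
  Machine 1: jobs [17, 15], load = 32
  Machine 2: jobs [17, 7, 7, 6], load = 37
Makespan = max load = 37

37


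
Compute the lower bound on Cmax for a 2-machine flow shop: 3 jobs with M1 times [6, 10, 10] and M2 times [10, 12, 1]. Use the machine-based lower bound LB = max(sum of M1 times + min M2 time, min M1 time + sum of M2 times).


LB1 = sum(M1 times) + min(M2 times) = 26 + 1 = 27
LB2 = min(M1 times) + sum(M2 times) = 6 + 23 = 29
Lower bound = max(LB1, LB2) = max(27, 29) = 29

29


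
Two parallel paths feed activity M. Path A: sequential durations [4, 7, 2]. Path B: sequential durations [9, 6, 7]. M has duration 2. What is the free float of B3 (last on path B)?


ES(B3) = sum of predecessors on chain B = 15
EF(B3) = ES + duration = 15 + 7 = 22
Successor of B3 is M. ES(M) = max(sum(A), sum(B)) = max(13, 22) = 22
Free float = ES(successor) - EF(current) = 22 - 22 = 0

0


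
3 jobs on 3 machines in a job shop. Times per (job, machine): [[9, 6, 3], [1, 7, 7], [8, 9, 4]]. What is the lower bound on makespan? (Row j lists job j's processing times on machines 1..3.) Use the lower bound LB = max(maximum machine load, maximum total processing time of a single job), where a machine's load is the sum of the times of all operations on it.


Machine loads:
  Machine 1: 9 + 1 + 8 = 18
  Machine 2: 6 + 7 + 9 = 22
  Machine 3: 3 + 7 + 4 = 14
Max machine load = 22
Job totals:
  Job 1: 18
  Job 2: 15
  Job 3: 21
Max job total = 21
Lower bound = max(22, 21) = 22

22


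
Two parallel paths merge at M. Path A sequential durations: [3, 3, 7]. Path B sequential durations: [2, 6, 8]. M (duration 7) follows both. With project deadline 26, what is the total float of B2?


Forward pass: ES(B2) = sum of predecessors on chain B = 2
EF = ES + duration = 2 + 6 = 8
Backward pass: LF(M) = deadline = 26; LS(M) = 26 - 7 = 19
LF(B2) = LS(M) - sum(successors on chain B) = 19 - 8 = 11
LS = LF - duration = 11 - 6 = 5
Total float = LS - ES = 5 - 2 = 3

3


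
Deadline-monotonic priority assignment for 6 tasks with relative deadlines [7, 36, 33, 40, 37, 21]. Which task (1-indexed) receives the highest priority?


Sort tasks by relative deadline (ascending):
  Task 1: deadline = 7
  Task 6: deadline = 21
  Task 3: deadline = 33
  Task 2: deadline = 36
  Task 5: deadline = 37
  Task 4: deadline = 40
Priority order (highest first): [1, 6, 3, 2, 5, 4]
Highest priority task = 1

1


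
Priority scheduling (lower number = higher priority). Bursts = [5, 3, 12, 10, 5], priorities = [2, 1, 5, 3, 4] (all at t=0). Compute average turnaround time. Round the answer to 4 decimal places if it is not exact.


Sort by priority (ascending = highest first):
Order: [(1, 3), (2, 5), (3, 10), (4, 5), (5, 12)]
Completion times:
  Priority 1, burst=3, C=3
  Priority 2, burst=5, C=8
  Priority 3, burst=10, C=18
  Priority 4, burst=5, C=23
  Priority 5, burst=12, C=35
Average turnaround = 87/5 = 17.4

17.4


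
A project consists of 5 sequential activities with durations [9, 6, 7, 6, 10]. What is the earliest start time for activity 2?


Activity 2 starts after activities 1 through 1 complete.
Predecessor durations: [9]
ES = 9 = 9

9


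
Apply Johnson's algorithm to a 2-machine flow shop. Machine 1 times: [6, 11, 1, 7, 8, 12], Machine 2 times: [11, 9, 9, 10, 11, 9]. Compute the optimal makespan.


Apply Johnson's rule:
  Group 1 (a <= b): [(3, 1, 9), (1, 6, 11), (4, 7, 10), (5, 8, 11)]
  Group 2 (a > b): [(2, 11, 9), (6, 12, 9)]
Optimal job order: [3, 1, 4, 5, 2, 6]
Schedule:
  Job 3: M1 done at 1, M2 done at 10
  Job 1: M1 done at 7, M2 done at 21
  Job 4: M1 done at 14, M2 done at 31
  Job 5: M1 done at 22, M2 done at 42
  Job 2: M1 done at 33, M2 done at 51
  Job 6: M1 done at 45, M2 done at 60
Makespan = 60

60


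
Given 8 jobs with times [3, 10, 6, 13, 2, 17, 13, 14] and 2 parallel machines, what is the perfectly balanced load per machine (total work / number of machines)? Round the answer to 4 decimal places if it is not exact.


Total processing time = 3 + 10 + 6 + 13 + 2 + 17 + 13 + 14 = 78
Number of machines = 2
Ideal balanced load = 78 / 2 = 39.0

39.0


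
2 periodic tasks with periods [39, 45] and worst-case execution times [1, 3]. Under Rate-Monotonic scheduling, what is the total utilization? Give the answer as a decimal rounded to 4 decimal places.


Compute individual utilizations (exact fractions):
  Task 1: C/T = 1/39 (approx. 0.0256)
  Task 2: C/T = 3/45 = 1/15 (approx. 0.0667)
Total utilization U = 1/39 + 1/15 = 6/65
Rounded to 4 decimal places: U = 0.0923
RM (Liu & Layland) bound for 2 tasks = 0.828427; compare with U = 6/65 (approx. 0.092308)
U <= bound, so schedulable by RM sufficient condition.

0.0923


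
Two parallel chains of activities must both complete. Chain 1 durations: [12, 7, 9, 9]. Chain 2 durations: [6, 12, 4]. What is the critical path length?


Path A total = 12 + 7 + 9 + 9 = 37
Path B total = 6 + 12 + 4 = 22
Critical path = longest path = max(37, 22) = 37

37


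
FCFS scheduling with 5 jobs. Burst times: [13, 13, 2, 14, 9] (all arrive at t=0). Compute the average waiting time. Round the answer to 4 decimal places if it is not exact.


FCFS order (as given): [13, 13, 2, 14, 9]
Waiting times:
  Job 1: wait = 0
  Job 2: wait = 13
  Job 3: wait = 26
  Job 4: wait = 28
  Job 5: wait = 42
Sum of waiting times = 109
Average waiting time = 109/5 = 21.8

21.8


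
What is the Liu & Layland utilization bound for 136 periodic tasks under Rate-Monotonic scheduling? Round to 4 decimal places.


Compute 2^(1/136) = 1.0051096806
Subtract 1: 1.0051096806 - 1 = 0.0051096806
Multiply by n: 136 * 0.0051096806 = 0.6949165616
Round to 4 dp: 0.6949

0.6949


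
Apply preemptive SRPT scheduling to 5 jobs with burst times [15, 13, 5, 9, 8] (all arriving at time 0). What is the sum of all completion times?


Since all jobs arrive at t=0, SRPT equals SPT ordering.
SPT order: [5, 8, 9, 13, 15]
Completion times:
  Job 1: p=5, C=5
  Job 2: p=8, C=13
  Job 3: p=9, C=22
  Job 4: p=13, C=35
  Job 5: p=15, C=50
Total completion time = 5 + 13 + 22 + 35 + 50 = 125

125


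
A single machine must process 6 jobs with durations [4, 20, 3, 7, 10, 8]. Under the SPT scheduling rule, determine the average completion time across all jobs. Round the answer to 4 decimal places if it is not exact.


Sort jobs by processing time (SPT order): [3, 4, 7, 8, 10, 20]
Compute completion times sequentially:
  Job 1: processing = 3, completes at 3
  Job 2: processing = 4, completes at 7
  Job 3: processing = 7, completes at 14
  Job 4: processing = 8, completes at 22
  Job 5: processing = 10, completes at 32
  Job 6: processing = 20, completes at 52
Sum of completion times = 130
Average completion time = 130/6 = 21.6667

21.6667


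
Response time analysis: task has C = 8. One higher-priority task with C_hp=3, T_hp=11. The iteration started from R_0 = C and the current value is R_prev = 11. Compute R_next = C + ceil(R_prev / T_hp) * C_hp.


R_next = C + ceil(R_prev / T_hp) * C_hp
ceil(11 / 11) = ceil(1.0) = 1
Interference = 1 * 3 = 3
R_next = 8 + 3 = 11
R_next = R_prev, so the iteration has converged (response time = 11).

11


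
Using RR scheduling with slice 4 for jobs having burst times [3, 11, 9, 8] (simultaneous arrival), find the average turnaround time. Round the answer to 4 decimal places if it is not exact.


Time quantum = 4
Execution trace:
  J1 runs 3 units, time = 3
  J2 runs 4 units, time = 7
  J3 runs 4 units, time = 11
  J4 runs 4 units, time = 15
  J2 runs 4 units, time = 19
  J3 runs 4 units, time = 23
  J4 runs 4 units, time = 27
  J2 runs 3 units, time = 30
  J3 runs 1 units, time = 31
Finish times: [3, 30, 31, 27]
Average turnaround = 91/4 = 22.75

22.75


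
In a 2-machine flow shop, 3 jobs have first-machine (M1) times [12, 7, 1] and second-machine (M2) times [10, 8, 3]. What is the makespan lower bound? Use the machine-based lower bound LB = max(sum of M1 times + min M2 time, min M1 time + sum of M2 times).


LB1 = sum(M1 times) + min(M2 times) = 20 + 3 = 23
LB2 = min(M1 times) + sum(M2 times) = 1 + 21 = 22
Lower bound = max(LB1, LB2) = max(23, 22) = 23

23


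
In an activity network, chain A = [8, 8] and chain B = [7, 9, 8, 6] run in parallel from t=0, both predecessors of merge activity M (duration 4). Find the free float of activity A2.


ES(A2) = sum of predecessors on chain A = 8
EF(A2) = ES + duration = 8 + 8 = 16
Successor of A2 is M. ES(M) = max(sum(A), sum(B)) = max(16, 30) = 30
Free float = ES(successor) - EF(current) = 30 - 16 = 14

14


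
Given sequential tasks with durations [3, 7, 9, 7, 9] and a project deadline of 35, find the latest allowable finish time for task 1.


LF(activity 1) = deadline - sum of successor durations
Successors: activities 2 through 5 with durations [7, 9, 7, 9]
Sum of successor durations = 32
LF = 35 - 32 = 3

3


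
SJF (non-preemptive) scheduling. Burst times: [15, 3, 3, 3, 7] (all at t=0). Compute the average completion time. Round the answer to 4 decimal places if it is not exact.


SJF order (ascending): [3, 3, 3, 7, 15]
Completion times:
  Job 1: burst=3, C=3
  Job 2: burst=3, C=6
  Job 3: burst=3, C=9
  Job 4: burst=7, C=16
  Job 5: burst=15, C=31
Average completion = 65/5 = 13.0

13.0


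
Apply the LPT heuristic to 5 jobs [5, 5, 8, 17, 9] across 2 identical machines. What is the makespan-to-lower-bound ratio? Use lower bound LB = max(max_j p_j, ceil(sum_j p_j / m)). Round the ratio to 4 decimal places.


LPT order: [17, 9, 8, 5, 5]
Machine loads after assignment: [22, 22]
LPT makespan = 22
Lower bound = max(max_job, ceil(total/2)) = max(17, 22) = 22
Ratio = 22 / 22 = 1.0

1.0


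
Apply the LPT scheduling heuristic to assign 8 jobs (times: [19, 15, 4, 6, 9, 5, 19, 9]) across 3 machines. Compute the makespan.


Sort jobs in decreasing order (LPT): [19, 19, 15, 9, 9, 6, 5, 4]
Assign each job to the least loaded machine:
  Machine 1: jobs [19, 9], load = 28
  Machine 2: jobs [19, 6, 4], load = 29
  Machine 3: jobs [15, 9, 5], load = 29
Makespan = max load = 29

29


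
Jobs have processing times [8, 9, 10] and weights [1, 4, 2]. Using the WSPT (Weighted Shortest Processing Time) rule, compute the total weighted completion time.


Compute p/w ratios and sort ascending (WSPT): [(9, 4), (10, 2), (8, 1)]
Compute weighted completion times:
  Job (p=9,w=4): C=9, w*C=4*9=36
  Job (p=10,w=2): C=19, w*C=2*19=38
  Job (p=8,w=1): C=27, w*C=1*27=27
Total weighted completion time = 101

101


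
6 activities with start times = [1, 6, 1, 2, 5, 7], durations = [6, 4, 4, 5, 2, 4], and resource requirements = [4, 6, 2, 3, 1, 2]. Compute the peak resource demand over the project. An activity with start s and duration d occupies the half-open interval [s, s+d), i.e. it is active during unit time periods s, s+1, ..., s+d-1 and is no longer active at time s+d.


Each activity i is active on [start_i, start_i + duration_i).
Compute total resource usage per time slot:
  t=0: active resources = [], total = 0
  t=1: active resources = [4, 2], total = 6
  t=2: active resources = [4, 2, 3], total = 9
  t=3: active resources = [4, 2, 3], total = 9
  t=4: active resources = [4, 2, 3], total = 9
  t=5: active resources = [4, 3, 1], total = 8
  t=6: active resources = [4, 6, 3, 1], total = 14
  t=7: active resources = [6, 2], total = 8
  t=8: active resources = [6, 2], total = 8
  t=9: active resources = [6, 2], total = 8
  t=10: active resources = [2], total = 2
Peak resource demand = 14

14


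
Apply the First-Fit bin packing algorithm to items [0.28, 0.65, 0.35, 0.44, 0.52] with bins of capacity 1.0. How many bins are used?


Place items sequentially using First-Fit:
  Item 0.28 -> new Bin 1
  Item 0.65 -> Bin 1 (now 0.93)
  Item 0.35 -> new Bin 2
  Item 0.44 -> Bin 2 (now 0.79)
  Item 0.52 -> new Bin 3
Total bins used = 3

3


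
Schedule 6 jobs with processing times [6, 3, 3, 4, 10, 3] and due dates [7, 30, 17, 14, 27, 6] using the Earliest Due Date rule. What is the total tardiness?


Sort by due date (EDD order): [(3, 6), (6, 7), (4, 14), (3, 17), (10, 27), (3, 30)]
Compute completion times and tardiness:
  Job 1: p=3, d=6, C=3, tardiness=max(0,3-6)=0
  Job 2: p=6, d=7, C=9, tardiness=max(0,9-7)=2
  Job 3: p=4, d=14, C=13, tardiness=max(0,13-14)=0
  Job 4: p=3, d=17, C=16, tardiness=max(0,16-17)=0
  Job 5: p=10, d=27, C=26, tardiness=max(0,26-27)=0
  Job 6: p=3, d=30, C=29, tardiness=max(0,29-30)=0
Total tardiness = 2

2


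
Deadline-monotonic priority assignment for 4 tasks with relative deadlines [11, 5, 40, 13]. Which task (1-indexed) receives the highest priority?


Sort tasks by relative deadline (ascending):
  Task 2: deadline = 5
  Task 1: deadline = 11
  Task 4: deadline = 13
  Task 3: deadline = 40
Priority order (highest first): [2, 1, 4, 3]
Highest priority task = 2

2


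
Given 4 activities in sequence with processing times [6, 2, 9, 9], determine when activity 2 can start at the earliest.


Activity 2 starts after activities 1 through 1 complete.
Predecessor durations: [6]
ES = 6 = 6

6


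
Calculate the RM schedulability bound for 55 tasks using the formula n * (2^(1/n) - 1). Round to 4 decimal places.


Compute 2^(1/55) = 1.0126824244
Subtract 1: 1.0126824244 - 1 = 0.0126824244
Multiply by n: 55 * 0.0126824244 = 0.6975333420
Round to 4 dp: 0.6975

0.6975


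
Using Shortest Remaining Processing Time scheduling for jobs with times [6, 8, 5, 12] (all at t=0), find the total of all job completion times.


Since all jobs arrive at t=0, SRPT equals SPT ordering.
SPT order: [5, 6, 8, 12]
Completion times:
  Job 1: p=5, C=5
  Job 2: p=6, C=11
  Job 3: p=8, C=19
  Job 4: p=12, C=31
Total completion time = 5 + 11 + 19 + 31 = 66

66


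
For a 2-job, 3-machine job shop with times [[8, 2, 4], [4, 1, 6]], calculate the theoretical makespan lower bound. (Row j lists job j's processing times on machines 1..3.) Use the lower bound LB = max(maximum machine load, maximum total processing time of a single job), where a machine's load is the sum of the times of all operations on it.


Machine loads:
  Machine 1: 8 + 4 = 12
  Machine 2: 2 + 1 = 3
  Machine 3: 4 + 6 = 10
Max machine load = 12
Job totals:
  Job 1: 14
  Job 2: 11
Max job total = 14
Lower bound = max(12, 14) = 14

14


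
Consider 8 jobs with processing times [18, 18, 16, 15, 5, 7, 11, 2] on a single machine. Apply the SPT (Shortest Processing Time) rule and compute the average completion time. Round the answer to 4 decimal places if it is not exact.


Sort jobs by processing time (SPT order): [2, 5, 7, 11, 15, 16, 18, 18]
Compute completion times sequentially:
  Job 1: processing = 2, completes at 2
  Job 2: processing = 5, completes at 7
  Job 3: processing = 7, completes at 14
  Job 4: processing = 11, completes at 25
  Job 5: processing = 15, completes at 40
  Job 6: processing = 16, completes at 56
  Job 7: processing = 18, completes at 74
  Job 8: processing = 18, completes at 92
Sum of completion times = 310
Average completion time = 310/8 = 38.75

38.75


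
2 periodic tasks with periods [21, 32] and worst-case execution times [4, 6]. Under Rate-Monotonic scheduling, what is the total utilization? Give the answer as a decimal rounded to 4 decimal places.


Compute individual utilizations (exact fractions):
  Task 1: C/T = 4/21 (approx. 0.1905)
  Task 2: C/T = 6/32 = 3/16 (approx. 0.1875)
Total utilization U = 4/21 + 3/16 = 127/336
Rounded to 4 decimal places: U = 0.3780
RM (Liu & Layland) bound for 2 tasks = 0.828427; compare with U = 127/336 (approx. 0.377976)
U <= bound, so schedulable by RM sufficient condition.

0.3780


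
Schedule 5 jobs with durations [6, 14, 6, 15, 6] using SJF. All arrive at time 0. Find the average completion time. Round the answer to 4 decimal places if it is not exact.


SJF order (ascending): [6, 6, 6, 14, 15]
Completion times:
  Job 1: burst=6, C=6
  Job 2: burst=6, C=12
  Job 3: burst=6, C=18
  Job 4: burst=14, C=32
  Job 5: burst=15, C=47
Average completion = 115/5 = 23.0

23.0


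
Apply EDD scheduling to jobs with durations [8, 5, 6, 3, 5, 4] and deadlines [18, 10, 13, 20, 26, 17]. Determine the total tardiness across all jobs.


Sort by due date (EDD order): [(5, 10), (6, 13), (4, 17), (8, 18), (3, 20), (5, 26)]
Compute completion times and tardiness:
  Job 1: p=5, d=10, C=5, tardiness=max(0,5-10)=0
  Job 2: p=6, d=13, C=11, tardiness=max(0,11-13)=0
  Job 3: p=4, d=17, C=15, tardiness=max(0,15-17)=0
  Job 4: p=8, d=18, C=23, tardiness=max(0,23-18)=5
  Job 5: p=3, d=20, C=26, tardiness=max(0,26-20)=6
  Job 6: p=5, d=26, C=31, tardiness=max(0,31-26)=5
Total tardiness = 16

16


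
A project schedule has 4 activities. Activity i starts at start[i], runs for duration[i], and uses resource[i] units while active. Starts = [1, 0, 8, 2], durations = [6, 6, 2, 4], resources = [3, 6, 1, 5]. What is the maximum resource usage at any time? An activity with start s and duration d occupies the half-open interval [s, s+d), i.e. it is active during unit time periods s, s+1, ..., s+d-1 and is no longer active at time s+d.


Each activity i is active on [start_i, start_i + duration_i).
Compute total resource usage per time slot:
  t=0: active resources = [6], total = 6
  t=1: active resources = [3, 6], total = 9
  t=2: active resources = [3, 6, 5], total = 14
  t=3: active resources = [3, 6, 5], total = 14
  t=4: active resources = [3, 6, 5], total = 14
  t=5: active resources = [3, 6, 5], total = 14
  t=6: active resources = [3], total = 3
  t=7: active resources = [], total = 0
  t=8: active resources = [1], total = 1
  t=9: active resources = [1], total = 1
Peak resource demand = 14

14


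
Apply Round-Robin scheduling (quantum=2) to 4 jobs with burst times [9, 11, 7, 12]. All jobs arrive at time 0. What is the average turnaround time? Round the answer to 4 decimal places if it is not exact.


Time quantum = 2
Execution trace:
  J1 runs 2 units, time = 2
  J2 runs 2 units, time = 4
  J3 runs 2 units, time = 6
  J4 runs 2 units, time = 8
  J1 runs 2 units, time = 10
  J2 runs 2 units, time = 12
  J3 runs 2 units, time = 14
  J4 runs 2 units, time = 16
  J1 runs 2 units, time = 18
  J2 runs 2 units, time = 20
  J3 runs 2 units, time = 22
  J4 runs 2 units, time = 24
  J1 runs 2 units, time = 26
  J2 runs 2 units, time = 28
  J3 runs 1 units, time = 29
  J4 runs 2 units, time = 31
  J1 runs 1 units, time = 32
  J2 runs 2 units, time = 34
  J4 runs 2 units, time = 36
  J2 runs 1 units, time = 37
  J4 runs 2 units, time = 39
Finish times: [32, 37, 29, 39]
Average turnaround = 137/4 = 34.25

34.25


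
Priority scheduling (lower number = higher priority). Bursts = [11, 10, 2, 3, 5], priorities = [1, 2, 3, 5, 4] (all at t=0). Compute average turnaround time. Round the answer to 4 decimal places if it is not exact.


Sort by priority (ascending = highest first):
Order: [(1, 11), (2, 10), (3, 2), (4, 5), (5, 3)]
Completion times:
  Priority 1, burst=11, C=11
  Priority 2, burst=10, C=21
  Priority 3, burst=2, C=23
  Priority 4, burst=5, C=28
  Priority 5, burst=3, C=31
Average turnaround = 114/5 = 22.8

22.8


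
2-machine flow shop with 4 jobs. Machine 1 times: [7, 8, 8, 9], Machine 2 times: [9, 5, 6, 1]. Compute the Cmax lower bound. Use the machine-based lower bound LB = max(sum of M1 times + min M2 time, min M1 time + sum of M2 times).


LB1 = sum(M1 times) + min(M2 times) = 32 + 1 = 33
LB2 = min(M1 times) + sum(M2 times) = 7 + 21 = 28
Lower bound = max(LB1, LB2) = max(33, 28) = 33

33


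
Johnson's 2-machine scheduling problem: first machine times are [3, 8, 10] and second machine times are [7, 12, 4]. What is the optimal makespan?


Apply Johnson's rule:
  Group 1 (a <= b): [(1, 3, 7), (2, 8, 12)]
  Group 2 (a > b): [(3, 10, 4)]
Optimal job order: [1, 2, 3]
Schedule:
  Job 1: M1 done at 3, M2 done at 10
  Job 2: M1 done at 11, M2 done at 23
  Job 3: M1 done at 21, M2 done at 27
Makespan = 27

27


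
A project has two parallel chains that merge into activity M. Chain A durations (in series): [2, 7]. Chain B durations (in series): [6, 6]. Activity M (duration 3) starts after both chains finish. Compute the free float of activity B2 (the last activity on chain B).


ES(B2) = sum of predecessors on chain B = 6
EF(B2) = ES + duration = 6 + 6 = 12
Successor of B2 is M. ES(M) = max(sum(A), sum(B)) = max(9, 12) = 12
Free float = ES(successor) - EF(current) = 12 - 12 = 0

0


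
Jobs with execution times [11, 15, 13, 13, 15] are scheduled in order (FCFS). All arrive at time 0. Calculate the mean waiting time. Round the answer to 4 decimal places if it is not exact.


FCFS order (as given): [11, 15, 13, 13, 15]
Waiting times:
  Job 1: wait = 0
  Job 2: wait = 11
  Job 3: wait = 26
  Job 4: wait = 39
  Job 5: wait = 52
Sum of waiting times = 128
Average waiting time = 128/5 = 25.6

25.6


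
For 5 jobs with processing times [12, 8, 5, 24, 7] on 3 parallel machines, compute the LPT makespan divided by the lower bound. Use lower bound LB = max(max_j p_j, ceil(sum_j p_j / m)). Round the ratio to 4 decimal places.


LPT order: [24, 12, 8, 7, 5]
Machine loads after assignment: [24, 17, 15]
LPT makespan = 24
Lower bound = max(max_job, ceil(total/3)) = max(24, 19) = 24
Ratio = 24 / 24 = 1.0

1.0


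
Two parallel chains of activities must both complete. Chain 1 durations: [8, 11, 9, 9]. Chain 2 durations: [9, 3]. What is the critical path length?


Path A total = 8 + 11 + 9 + 9 = 37
Path B total = 9 + 3 = 12
Critical path = longest path = max(37, 12) = 37

37


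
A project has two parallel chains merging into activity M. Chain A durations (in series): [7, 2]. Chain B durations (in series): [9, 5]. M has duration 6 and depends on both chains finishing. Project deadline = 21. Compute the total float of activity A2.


Forward pass: ES(A2) = sum of predecessors on chain A = 7
EF = ES + duration = 7 + 2 = 9
Backward pass: LF(M) = deadline = 21; LS(M) = 21 - 6 = 15
LF(A2) = LS(M) - sum(successors on chain A) = 15 - 0 = 15
LS = LF - duration = 15 - 2 = 13
Total float = LS - ES = 13 - 7 = 6

6


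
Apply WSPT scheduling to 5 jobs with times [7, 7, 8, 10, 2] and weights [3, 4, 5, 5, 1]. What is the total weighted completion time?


Compute p/w ratios and sort ascending (WSPT): [(8, 5), (7, 4), (10, 5), (2, 1), (7, 3)]
Compute weighted completion times:
  Job (p=8,w=5): C=8, w*C=5*8=40
  Job (p=7,w=4): C=15, w*C=4*15=60
  Job (p=10,w=5): C=25, w*C=5*25=125
  Job (p=2,w=1): C=27, w*C=1*27=27
  Job (p=7,w=3): C=34, w*C=3*34=102
Total weighted completion time = 354

354


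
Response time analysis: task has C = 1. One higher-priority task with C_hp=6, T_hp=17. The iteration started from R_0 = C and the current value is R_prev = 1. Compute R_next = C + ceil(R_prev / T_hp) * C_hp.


R_next = C + ceil(R_prev / T_hp) * C_hp
ceil(1 / 17) = ceil(0.0588) = 1
Interference = 1 * 6 = 6
R_next = 1 + 6 = 7

7


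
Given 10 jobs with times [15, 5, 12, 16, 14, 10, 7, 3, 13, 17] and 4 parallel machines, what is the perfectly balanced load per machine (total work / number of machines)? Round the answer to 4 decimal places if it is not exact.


Total processing time = 15 + 5 + 12 + 16 + 14 + 10 + 7 + 3 + 13 + 17 = 112
Number of machines = 4
Ideal balanced load = 112 / 4 = 28.0

28.0


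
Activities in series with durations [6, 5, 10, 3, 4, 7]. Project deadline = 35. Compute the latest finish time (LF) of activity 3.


LF(activity 3) = deadline - sum of successor durations
Successors: activities 4 through 6 with durations [3, 4, 7]
Sum of successor durations = 14
LF = 35 - 14 = 21

21


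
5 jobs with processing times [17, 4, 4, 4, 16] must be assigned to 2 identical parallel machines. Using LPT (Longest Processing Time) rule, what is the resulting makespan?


Sort jobs in decreasing order (LPT): [17, 16, 4, 4, 4]
Assign each job to the least loaded machine:
  Machine 1: jobs [17, 4], load = 21
  Machine 2: jobs [16, 4, 4], load = 24
Makespan = max load = 24

24


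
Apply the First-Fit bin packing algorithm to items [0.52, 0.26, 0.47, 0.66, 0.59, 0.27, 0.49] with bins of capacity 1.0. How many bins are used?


Place items sequentially using First-Fit:
  Item 0.52 -> new Bin 1
  Item 0.26 -> Bin 1 (now 0.78)
  Item 0.47 -> new Bin 2
  Item 0.66 -> new Bin 3
  Item 0.59 -> new Bin 4
  Item 0.27 -> Bin 2 (now 0.74)
  Item 0.49 -> new Bin 5
Total bins used = 5

5


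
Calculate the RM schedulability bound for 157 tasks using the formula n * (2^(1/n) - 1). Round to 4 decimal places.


Compute 2^(1/157) = 1.0044247104
Subtract 1: 1.0044247104 - 1 = 0.0044247104
Multiply by n: 157 * 0.0044247104 = 0.6946795328
Round to 4 dp: 0.6947

0.6947


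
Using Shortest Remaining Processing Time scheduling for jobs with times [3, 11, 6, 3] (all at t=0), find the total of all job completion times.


Since all jobs arrive at t=0, SRPT equals SPT ordering.
SPT order: [3, 3, 6, 11]
Completion times:
  Job 1: p=3, C=3
  Job 2: p=3, C=6
  Job 3: p=6, C=12
  Job 4: p=11, C=23
Total completion time = 3 + 6 + 12 + 23 = 44

44


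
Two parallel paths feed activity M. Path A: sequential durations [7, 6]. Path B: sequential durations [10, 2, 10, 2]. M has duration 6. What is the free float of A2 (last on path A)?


ES(A2) = sum of predecessors on chain A = 7
EF(A2) = ES + duration = 7 + 6 = 13
Successor of A2 is M. ES(M) = max(sum(A), sum(B)) = max(13, 24) = 24
Free float = ES(successor) - EF(current) = 24 - 13 = 11

11


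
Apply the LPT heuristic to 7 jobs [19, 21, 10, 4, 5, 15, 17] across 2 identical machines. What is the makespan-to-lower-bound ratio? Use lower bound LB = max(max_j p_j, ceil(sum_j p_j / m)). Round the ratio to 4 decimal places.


LPT order: [21, 19, 17, 15, 10, 5, 4]
Machine loads after assignment: [46, 45]
LPT makespan = 46
Lower bound = max(max_job, ceil(total/2)) = max(21, 46) = 46
Ratio = 46 / 46 = 1.0

1.0


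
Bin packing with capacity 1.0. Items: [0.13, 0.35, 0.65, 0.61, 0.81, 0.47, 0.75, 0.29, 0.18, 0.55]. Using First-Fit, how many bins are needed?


Place items sequentially using First-Fit:
  Item 0.13 -> new Bin 1
  Item 0.35 -> Bin 1 (now 0.48)
  Item 0.65 -> new Bin 2
  Item 0.61 -> new Bin 3
  Item 0.81 -> new Bin 4
  Item 0.47 -> Bin 1 (now 0.95)
  Item 0.75 -> new Bin 5
  Item 0.29 -> Bin 2 (now 0.94)
  Item 0.18 -> Bin 3 (now 0.79)
  Item 0.55 -> new Bin 6
Total bins used = 6

6


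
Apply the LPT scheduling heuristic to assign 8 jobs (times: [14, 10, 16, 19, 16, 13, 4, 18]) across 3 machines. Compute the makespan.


Sort jobs in decreasing order (LPT): [19, 18, 16, 16, 14, 13, 10, 4]
Assign each job to the least loaded machine:
  Machine 1: jobs [19, 13, 10], load = 42
  Machine 2: jobs [18, 14, 4], load = 36
  Machine 3: jobs [16, 16], load = 32
Makespan = max load = 42

42


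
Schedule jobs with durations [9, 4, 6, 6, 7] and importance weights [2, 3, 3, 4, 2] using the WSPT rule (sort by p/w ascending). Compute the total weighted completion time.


Compute p/w ratios and sort ascending (WSPT): [(4, 3), (6, 4), (6, 3), (7, 2), (9, 2)]
Compute weighted completion times:
  Job (p=4,w=3): C=4, w*C=3*4=12
  Job (p=6,w=4): C=10, w*C=4*10=40
  Job (p=6,w=3): C=16, w*C=3*16=48
  Job (p=7,w=2): C=23, w*C=2*23=46
  Job (p=9,w=2): C=32, w*C=2*32=64
Total weighted completion time = 210

210


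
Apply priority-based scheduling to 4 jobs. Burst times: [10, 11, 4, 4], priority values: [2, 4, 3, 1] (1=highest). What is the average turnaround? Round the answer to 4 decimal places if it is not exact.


Sort by priority (ascending = highest first):
Order: [(1, 4), (2, 10), (3, 4), (4, 11)]
Completion times:
  Priority 1, burst=4, C=4
  Priority 2, burst=10, C=14
  Priority 3, burst=4, C=18
  Priority 4, burst=11, C=29
Average turnaround = 65/4 = 16.25

16.25


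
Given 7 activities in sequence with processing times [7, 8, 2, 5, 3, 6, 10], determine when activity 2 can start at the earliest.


Activity 2 starts after activities 1 through 1 complete.
Predecessor durations: [7]
ES = 7 = 7

7


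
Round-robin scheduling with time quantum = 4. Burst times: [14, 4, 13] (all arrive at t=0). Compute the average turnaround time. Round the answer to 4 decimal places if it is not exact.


Time quantum = 4
Execution trace:
  J1 runs 4 units, time = 4
  J2 runs 4 units, time = 8
  J3 runs 4 units, time = 12
  J1 runs 4 units, time = 16
  J3 runs 4 units, time = 20
  J1 runs 4 units, time = 24
  J3 runs 4 units, time = 28
  J1 runs 2 units, time = 30
  J3 runs 1 units, time = 31
Finish times: [30, 8, 31]
Average turnaround = 69/3 = 23.0

23.0


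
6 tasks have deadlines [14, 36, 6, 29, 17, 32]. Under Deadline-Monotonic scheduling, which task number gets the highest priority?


Sort tasks by relative deadline (ascending):
  Task 3: deadline = 6
  Task 1: deadline = 14
  Task 5: deadline = 17
  Task 4: deadline = 29
  Task 6: deadline = 32
  Task 2: deadline = 36
Priority order (highest first): [3, 1, 5, 4, 6, 2]
Highest priority task = 3

3


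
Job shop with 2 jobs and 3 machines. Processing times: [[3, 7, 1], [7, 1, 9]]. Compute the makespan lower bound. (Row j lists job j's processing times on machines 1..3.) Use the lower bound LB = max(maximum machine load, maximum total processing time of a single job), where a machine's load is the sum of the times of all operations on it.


Machine loads:
  Machine 1: 3 + 7 = 10
  Machine 2: 7 + 1 = 8
  Machine 3: 1 + 9 = 10
Max machine load = 10
Job totals:
  Job 1: 11
  Job 2: 17
Max job total = 17
Lower bound = max(10, 17) = 17

17


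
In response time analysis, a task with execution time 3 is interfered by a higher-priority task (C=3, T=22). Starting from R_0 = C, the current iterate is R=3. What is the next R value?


R_next = C + ceil(R_prev / T_hp) * C_hp
ceil(3 / 22) = ceil(0.1364) = 1
Interference = 1 * 3 = 3
R_next = 3 + 3 = 6

6


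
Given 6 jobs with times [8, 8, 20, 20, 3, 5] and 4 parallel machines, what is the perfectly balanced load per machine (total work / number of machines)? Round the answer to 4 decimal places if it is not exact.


Total processing time = 8 + 8 + 20 + 20 + 3 + 5 = 64
Number of machines = 4
Ideal balanced load = 64 / 4 = 16.0

16.0


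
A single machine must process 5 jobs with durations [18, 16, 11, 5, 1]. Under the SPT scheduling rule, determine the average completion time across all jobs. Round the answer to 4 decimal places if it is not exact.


Sort jobs by processing time (SPT order): [1, 5, 11, 16, 18]
Compute completion times sequentially:
  Job 1: processing = 1, completes at 1
  Job 2: processing = 5, completes at 6
  Job 3: processing = 11, completes at 17
  Job 4: processing = 16, completes at 33
  Job 5: processing = 18, completes at 51
Sum of completion times = 108
Average completion time = 108/5 = 21.6

21.6


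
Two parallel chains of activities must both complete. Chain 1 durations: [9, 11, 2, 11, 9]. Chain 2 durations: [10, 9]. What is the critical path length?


Path A total = 9 + 11 + 2 + 11 + 9 = 42
Path B total = 10 + 9 = 19
Critical path = longest path = max(42, 19) = 42

42


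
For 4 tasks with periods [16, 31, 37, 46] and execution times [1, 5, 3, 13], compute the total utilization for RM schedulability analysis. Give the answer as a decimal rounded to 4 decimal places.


Compute individual utilizations (exact fractions):
  Task 1: C/T = 1/16 (approx. 0.0625)
  Task 2: C/T = 5/31 (approx. 0.1613)
  Task 3: C/T = 3/37 (approx. 0.0811)
  Task 4: C/T = 13/46 (approx. 0.2826)
Total utilization U = 1/16 + 5/31 + 3/37 + 13/46 = 247973/422096
Rounded to 4 decimal places: U = 0.5875
RM (Liu & Layland) bound for 4 tasks = 0.756828; compare with U = 247973/422096 (approx. 0.587480)
U <= bound, so schedulable by RM sufficient condition.

0.5875


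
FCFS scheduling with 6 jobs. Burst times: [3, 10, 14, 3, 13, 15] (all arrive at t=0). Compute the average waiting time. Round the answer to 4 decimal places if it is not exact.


FCFS order (as given): [3, 10, 14, 3, 13, 15]
Waiting times:
  Job 1: wait = 0
  Job 2: wait = 3
  Job 3: wait = 13
  Job 4: wait = 27
  Job 5: wait = 30
  Job 6: wait = 43
Sum of waiting times = 116
Average waiting time = 116/6 = 19.3333

19.3333


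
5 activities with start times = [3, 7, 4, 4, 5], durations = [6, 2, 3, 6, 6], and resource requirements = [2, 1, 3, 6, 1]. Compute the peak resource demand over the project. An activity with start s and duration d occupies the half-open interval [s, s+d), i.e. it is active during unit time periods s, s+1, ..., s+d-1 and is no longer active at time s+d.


Each activity i is active on [start_i, start_i + duration_i).
Compute total resource usage per time slot:
  t=0: active resources = [], total = 0
  t=1: active resources = [], total = 0
  t=2: active resources = [], total = 0
  t=3: active resources = [2], total = 2
  t=4: active resources = [2, 3, 6], total = 11
  t=5: active resources = [2, 3, 6, 1], total = 12
  t=6: active resources = [2, 3, 6, 1], total = 12
  t=7: active resources = [2, 1, 6, 1], total = 10
  t=8: active resources = [2, 1, 6, 1], total = 10
  t=9: active resources = [6, 1], total = 7
  t=10: active resources = [1], total = 1
Peak resource demand = 12

12


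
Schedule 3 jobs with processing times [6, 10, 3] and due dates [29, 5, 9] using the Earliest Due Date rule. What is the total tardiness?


Sort by due date (EDD order): [(10, 5), (3, 9), (6, 29)]
Compute completion times and tardiness:
  Job 1: p=10, d=5, C=10, tardiness=max(0,10-5)=5
  Job 2: p=3, d=9, C=13, tardiness=max(0,13-9)=4
  Job 3: p=6, d=29, C=19, tardiness=max(0,19-29)=0
Total tardiness = 9

9


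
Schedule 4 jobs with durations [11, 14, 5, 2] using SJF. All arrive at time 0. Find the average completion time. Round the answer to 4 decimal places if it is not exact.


SJF order (ascending): [2, 5, 11, 14]
Completion times:
  Job 1: burst=2, C=2
  Job 2: burst=5, C=7
  Job 3: burst=11, C=18
  Job 4: burst=14, C=32
Average completion = 59/4 = 14.75

14.75


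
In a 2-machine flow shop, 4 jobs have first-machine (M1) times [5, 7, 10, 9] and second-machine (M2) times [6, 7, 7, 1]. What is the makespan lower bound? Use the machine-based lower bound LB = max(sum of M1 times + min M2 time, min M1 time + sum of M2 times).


LB1 = sum(M1 times) + min(M2 times) = 31 + 1 = 32
LB2 = min(M1 times) + sum(M2 times) = 5 + 21 = 26
Lower bound = max(LB1, LB2) = max(32, 26) = 32

32


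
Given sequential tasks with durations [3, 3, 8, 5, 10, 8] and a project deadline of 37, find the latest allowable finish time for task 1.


LF(activity 1) = deadline - sum of successor durations
Successors: activities 2 through 6 with durations [3, 8, 5, 10, 8]
Sum of successor durations = 34
LF = 37 - 34 = 3

3


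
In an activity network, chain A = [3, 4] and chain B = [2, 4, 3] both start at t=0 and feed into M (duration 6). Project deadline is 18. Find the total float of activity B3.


Forward pass: ES(B3) = sum of predecessors on chain B = 6
EF = ES + duration = 6 + 3 = 9
Backward pass: LF(M) = deadline = 18; LS(M) = 18 - 6 = 12
LF(B3) = LS(M) - sum(successors on chain B) = 12 - 0 = 12
LS = LF - duration = 12 - 3 = 9
Total float = LS - ES = 9 - 6 = 3

3


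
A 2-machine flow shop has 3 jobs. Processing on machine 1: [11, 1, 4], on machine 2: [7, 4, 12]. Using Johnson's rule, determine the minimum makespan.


Apply Johnson's rule:
  Group 1 (a <= b): [(2, 1, 4), (3, 4, 12)]
  Group 2 (a > b): [(1, 11, 7)]
Optimal job order: [2, 3, 1]
Schedule:
  Job 2: M1 done at 1, M2 done at 5
  Job 3: M1 done at 5, M2 done at 17
  Job 1: M1 done at 16, M2 done at 24
Makespan = 24

24
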